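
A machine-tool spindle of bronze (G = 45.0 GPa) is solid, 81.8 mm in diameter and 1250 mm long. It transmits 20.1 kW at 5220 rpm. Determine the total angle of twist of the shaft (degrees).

0.0133°

ω = 2π·5220/60 = 546.6 rad/s, so T = P/ω = 20.1×10³ / 546.6 = 36.77 N·m.
J = πd⁴/32 = π(0.0818)⁴/32 = 4.396×10^-6 m⁴.
θ = T·L/(G·J) = 36.77 × 1.25 / (45.0×10⁹ × 4.396×10^-6) = 2.324×10^-4 rad.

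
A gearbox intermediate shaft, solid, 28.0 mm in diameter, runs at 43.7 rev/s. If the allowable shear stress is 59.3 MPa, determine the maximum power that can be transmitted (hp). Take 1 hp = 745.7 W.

J = πd⁴/32 = π(0.0280)⁴/32 = 6.034×10^-8 m⁴.
T_max = τ_allow·J/r = 5.93×10^7 × 6.034×10^-8 / 0.0140 = 255.6 N·m.
ω = 2π·43.7 = 274.6 rad/s, so P_max = T_max·ω = 7.018×10^4 W.

94.1 hp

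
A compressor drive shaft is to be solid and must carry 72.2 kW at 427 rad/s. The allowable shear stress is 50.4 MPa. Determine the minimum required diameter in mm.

25.8 mm

ω = 427 rad/s, so T = P/ω = 72.2×10³ / 427.0 = 169.1 N·m.
For a solid shaft τ_max = 16T/(πd³), so d = (16T/(π τ_allow))^(1/3) = (16·169.1/(π·5.04×10^7))^(1/3) = 0.02576 m.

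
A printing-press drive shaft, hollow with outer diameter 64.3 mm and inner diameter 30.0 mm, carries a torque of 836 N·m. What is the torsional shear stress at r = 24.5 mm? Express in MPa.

J = π(d_o⁴ − d_i⁴)/32 = π(0.0643⁴ − 0.0300⁴)/32 = 1.599×10^-6 m⁴.
Shear stress varies linearly with radius: τ = T·r/J = 836.0 × 0.0245 / 1.599×10^-6 = 1.281×10^7 Pa.

12.8 MPa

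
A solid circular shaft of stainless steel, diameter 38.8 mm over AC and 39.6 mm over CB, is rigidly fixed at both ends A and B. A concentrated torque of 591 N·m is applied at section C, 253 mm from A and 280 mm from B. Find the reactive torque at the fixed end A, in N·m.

298 N·m

Compatibility: T_A·a/J_AC = T_B·b/J_CB with T_A + T_B = T₀.
J_AC = 2.22×10^-7 m⁴, J_CB = 2.41×10^-7 m⁴, so T_A = T₀·(J_AC/a)/((J_AC/a)+(J_CB/b)) = 298.4 N·m, T_B = 292.6 N·m.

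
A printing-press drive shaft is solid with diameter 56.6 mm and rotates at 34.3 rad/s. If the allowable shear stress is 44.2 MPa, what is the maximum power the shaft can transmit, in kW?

54.0 kW

J = πd⁴/32 = π(0.0566)⁴/32 = 1.008×10^-6 m⁴.
T_max = τ_allow·J/r = 4.42×10^7 × 1.008×10^-6 / 0.0283 = 1574 N·m.
ω = 34.3 rad/s, so P_max = T_max·ω = 5.398×10^4 W.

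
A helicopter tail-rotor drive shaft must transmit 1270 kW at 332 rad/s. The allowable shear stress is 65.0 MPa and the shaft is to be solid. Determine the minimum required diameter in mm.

ω = 332 rad/s, so T = P/ω = 1270×10³ / 332.0 = 3825 N·m.
For a solid shaft τ_max = 16T/(πd³), so d = (16T/(π τ_allow))^(1/3) = (16·3825/(π·6.50×10^7))^(1/3) = 0.06692 m.

66.9 mm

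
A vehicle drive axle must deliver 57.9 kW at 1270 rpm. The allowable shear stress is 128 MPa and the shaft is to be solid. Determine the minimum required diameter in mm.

ω = 2π·1270/60 = 133.0 rad/s, so T = P/ω = 57.9×10³ / 133.0 = 435.4 N·m.
For a solid shaft τ_max = 16T/(πd³), so d = (16T/(π τ_allow))^(1/3) = (16·435.4/(π·1.28×10^8))^(1/3) = 0.02587 m.

25.9 mm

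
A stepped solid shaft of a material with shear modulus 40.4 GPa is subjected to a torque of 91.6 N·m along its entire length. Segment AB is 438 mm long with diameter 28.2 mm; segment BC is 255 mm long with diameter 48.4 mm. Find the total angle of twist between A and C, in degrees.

J_AB = π(0.0282)⁴/32 = 6.21×10^-8 m⁴; J_BC = π(0.0484)⁴/32 = 5.39×10^-7 m⁴.
θ = (T/G)·Σ L_i/J_i = (91.60/40.4×10⁹)·(0.438/6.21×10^-8 + 0.255/5.39×10^-7) = 0.01707 rad.

0.978°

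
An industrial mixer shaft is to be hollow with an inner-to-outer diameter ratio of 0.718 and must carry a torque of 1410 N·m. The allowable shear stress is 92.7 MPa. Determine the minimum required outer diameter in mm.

For a hollow shaft with d_i/d_o = 0.718: τ_max = 16T/(π d_o³ (1−k⁴)), so d_o = [16T/(π τ_allow (1−k⁴))]^(1/3) = [16·1410/(π·9.27×10^7·0.7342)]^(1/3) = 0.04725 m.

47.3 mm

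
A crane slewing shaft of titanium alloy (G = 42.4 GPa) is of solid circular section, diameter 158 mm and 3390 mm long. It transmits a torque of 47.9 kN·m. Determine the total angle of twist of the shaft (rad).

0.0626 rad

J = πd⁴/32 = π(0.158)⁴/32 = 6.118×10^-5 m⁴.
θ = T·L/(G·J) = 47900 × 3.39 / (42.4×10⁹ × 6.118×10^-5) = 0.06260 rad.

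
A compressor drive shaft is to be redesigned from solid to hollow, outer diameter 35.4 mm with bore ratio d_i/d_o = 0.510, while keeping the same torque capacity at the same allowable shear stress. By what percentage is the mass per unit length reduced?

22.5 %

Equal τ_max and T ⇒ the solid shaft needs d_s³ = d_o³(1−k⁴), so d_s = 35.4·(1−0.510⁴)^(1/3) = 34.58 mm.
Area ratio A_h/A_s = d_o²(1−k²)/d_s² = (1−k²)/(1−k⁴)^(2/3) = 0.7753.
Mass saving = 1 − 0.7753 = 22.5 %.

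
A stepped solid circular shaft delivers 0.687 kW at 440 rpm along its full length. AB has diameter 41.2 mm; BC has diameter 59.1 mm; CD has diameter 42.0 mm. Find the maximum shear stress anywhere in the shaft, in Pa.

1.09e6 Pa

ω = 2π·440/60 = 46.08 rad/s, so T = P/ω = 0.687×10³ / 46.08 = 14.91 N·m.
Under the same torque, τ_max = 16T/(πd³) is largest where d is smallest — segment AB (d = 41.2 mm).
τ_max = 16·14.91/(π·(0.0412)³) = 1.086×10^6 Pa.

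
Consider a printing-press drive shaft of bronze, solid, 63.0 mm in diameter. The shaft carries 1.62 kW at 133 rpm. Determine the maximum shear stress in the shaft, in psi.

ω = 2π·133/60 = 13.93 rad/s, so T = P/ω = 1.62×10³ / 13.93 = 116.3 N·m.
J = πd⁴/32 = π(0.0630)⁴/32 = 1.547×10^-6 m⁴.
τ_max = T·r/J = 116.3 × 0.0315 / 1.547×10^-6 = 2.369×10^6 Pa.

344 psi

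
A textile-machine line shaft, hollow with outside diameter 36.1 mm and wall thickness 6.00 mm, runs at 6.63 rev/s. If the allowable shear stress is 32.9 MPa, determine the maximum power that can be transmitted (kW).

10.1 kW

J = π(d_o⁴ − d_i⁴)/32 = π(0.0361⁴ − 0.0241⁴)/32 = 1.336×10^-7 m⁴.
T_max = τ_allow·J/r = 3.29×10^7 × 1.336×10^-7 / 0.0181 = 243.5 N·m.
ω = 2π·6.63 = 41.66 rad/s, so P_max = T_max·ω = 1.015×10^4 W.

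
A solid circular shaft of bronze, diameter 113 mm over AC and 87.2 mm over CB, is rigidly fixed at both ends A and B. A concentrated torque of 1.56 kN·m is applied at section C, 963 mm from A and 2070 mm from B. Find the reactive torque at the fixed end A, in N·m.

Compatibility: T_A·a/J_AC = T_B·b/J_CB with T_A + T_B = T₀.
J_AC = 1.60×10^-5 m⁴, J_CB = 5.68×10^-6 m⁴, so T_A = T₀·(J_AC/a)/((J_AC/a)+(J_CB/b)) = 1339 N·m, T_B = 220.9 N·m.

1340 N·m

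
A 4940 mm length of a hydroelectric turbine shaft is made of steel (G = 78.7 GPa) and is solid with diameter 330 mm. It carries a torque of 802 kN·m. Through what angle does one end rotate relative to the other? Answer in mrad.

43.2 mrad

J = πd⁴/32 = π(0.330)⁴/32 = 1.164×10^-3 m⁴.
θ = T·L/(G·J) = 802000 × 4.94 / (78.7×10⁹ × 1.164×10^-3) = 0.04324 rad.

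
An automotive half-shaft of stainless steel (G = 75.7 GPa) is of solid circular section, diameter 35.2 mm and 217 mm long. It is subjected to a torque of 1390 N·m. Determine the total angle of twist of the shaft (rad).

J = πd⁴/32 = π(0.0352)⁴/32 = 1.507×10^-7 m⁴.
θ = T·L/(G·J) = 1390 × 0.217 / (75.7×10⁹ × 1.507×10^-7) = 0.02644 rad.

0.0264 rad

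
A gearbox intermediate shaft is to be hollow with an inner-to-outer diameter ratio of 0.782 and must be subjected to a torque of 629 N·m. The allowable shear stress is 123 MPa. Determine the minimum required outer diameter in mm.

34.7 mm

For a hollow shaft with d_i/d_o = 0.782: τ_max = 16T/(π d_o³ (1−k⁴)), so d_o = [16T/(π τ_allow (1−k⁴))]^(1/3) = [16·629.0/(π·1.23×10^8·0.6260)]^(1/3) = 0.03465 m.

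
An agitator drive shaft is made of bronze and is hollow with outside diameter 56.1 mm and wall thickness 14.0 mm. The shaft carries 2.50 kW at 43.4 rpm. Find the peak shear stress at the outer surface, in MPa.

ω = 2π·43.4/60 = 4.545 rad/s, so T = P/ω = 2.50×10³ / 4.545 = 550.1 N·m.
J = π(d_o⁴ − d_i⁴)/32 = π(0.0561⁴ − 0.0281⁴)/32 = 9.112×10^-7 m⁴.
τ_max = T·r/J = 550.1 × 0.0281 / 9.112×10^-7 = 1.693×10^7 Pa.

16.9 MPa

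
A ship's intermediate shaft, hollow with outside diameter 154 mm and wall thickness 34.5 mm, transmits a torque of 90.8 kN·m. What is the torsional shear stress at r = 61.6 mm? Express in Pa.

J = π(d_o⁴ − d_i⁴)/32 = π(0.154⁴ − 0.0850⁴)/32 = 5.009×10^-5 m⁴.
Shear stress varies linearly with radius: τ = T·r/J = 90800 × 0.0616 / 5.009×10^-5 = 1.117×10^8 Pa.

1.12e8 Pa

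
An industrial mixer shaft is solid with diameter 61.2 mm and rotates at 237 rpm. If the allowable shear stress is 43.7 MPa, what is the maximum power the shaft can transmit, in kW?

48.8 kW

J = πd⁴/32 = π(0.0612)⁴/32 = 1.377×10^-6 m⁴.
T_max = τ_allow·J/r = 4.37×10^7 × 1.377×10^-6 / 0.0306 = 1967 N·m.
ω = 2π·237/60 = 24.82 rad/s, so P_max = T_max·ω = 4.881×10^4 W.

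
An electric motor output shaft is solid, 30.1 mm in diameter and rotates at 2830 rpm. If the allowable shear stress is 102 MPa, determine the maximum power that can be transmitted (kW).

162 kW

J = πd⁴/32 = π(0.0301)⁴/32 = 8.059×10^-8 m⁴.
T_max = τ_allow·J/r = 1.02×10^8 × 8.059×10^-8 / 0.0151 = 546.2 N·m.
ω = 2π·2830/60 = 296.4 rad/s, so P_max = T_max·ω = 1.619×10^5 W.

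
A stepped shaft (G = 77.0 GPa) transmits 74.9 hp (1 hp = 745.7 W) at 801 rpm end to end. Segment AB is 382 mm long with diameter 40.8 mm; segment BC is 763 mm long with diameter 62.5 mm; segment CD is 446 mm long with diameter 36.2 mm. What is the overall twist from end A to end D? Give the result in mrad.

ω = 2π·801/60 = 83.88 rad/s, so T = P/ω = 74.9×745.7 / 83.88 = 665.9 N·m.
J_AB = π(0.0408)⁴/32 = 2.72×10^-7 m⁴; J_BC = π(0.0625)⁴/32 = 1.50×10^-6 m⁴; J_CD = π(0.0362)⁴/32 = 1.69×10^-7 m⁴.
θ = (T/G)·Σ L_i/J_i = (665.9/77.0×10⁹)·(0.382/2.72×10^-7 + 0.763/1.50×10^-6 + 0.446/1.69×10^-7) = 0.03942 rad.

39.4 mrad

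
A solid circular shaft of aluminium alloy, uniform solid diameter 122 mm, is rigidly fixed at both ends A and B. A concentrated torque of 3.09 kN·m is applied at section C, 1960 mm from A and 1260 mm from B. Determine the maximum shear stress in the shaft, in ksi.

With uniform GJ and both ends fixed, compatibility θ_AC = θ_CB gives T_A·a = T_B·b, together with T_A + T_B = T₀.
T_A = T₀·b/(a+b) = 3090·1260/3220 = 1209 N·m; T_B = 1881 N·m.
τ in each portion: τ_AC = 3.39×10^6 Pa, τ_CB = 5.28×10^6 Pa; maximum is in CB.
τ_max = T_CB·r/J = 1881·0.0610/2.17×10^-5 = 5.275×10^6 Pa.

0.765 ksi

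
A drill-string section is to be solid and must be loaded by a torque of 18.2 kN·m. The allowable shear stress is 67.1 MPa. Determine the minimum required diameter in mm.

For a solid shaft τ_max = 16T/(πd³), so d = (16T/(π τ_allow))^(1/3) = (16·18200/(π·6.71×10^7))^(1/3) = 0.1114 m.

111 mm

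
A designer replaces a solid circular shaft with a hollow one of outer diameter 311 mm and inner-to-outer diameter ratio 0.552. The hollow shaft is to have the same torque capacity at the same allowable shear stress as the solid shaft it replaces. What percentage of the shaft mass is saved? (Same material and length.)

25.8 %

Equal τ_max and T ⇒ the solid shaft needs d_s³ = d_o³(1−k⁴), so d_s = 311·(1−0.552⁴)^(1/3) = 301.1 mm.
Area ratio A_h/A_s = d_o²(1−k²)/d_s² = (1−k²)/(1−k⁴)^(2/3) = 0.7420.
Mass saving = 1 − 0.7420 = 25.8 %.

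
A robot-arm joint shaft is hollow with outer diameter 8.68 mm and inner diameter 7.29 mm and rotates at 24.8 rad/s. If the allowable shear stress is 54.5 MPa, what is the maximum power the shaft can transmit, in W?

J = π(d_o⁴ − d_i⁴)/32 = π(0.00868⁴ − 0.00729⁴)/32 = 2.800×10^-10 m⁴.
T_max = τ_allow·J/r = 5.45×10^7 × 2.800×10^-10 / 0.00434 = 3.516 N·m.
ω = 24.8 rad/s, so P_max = T_max·ω = 87.20 W.

87.2 W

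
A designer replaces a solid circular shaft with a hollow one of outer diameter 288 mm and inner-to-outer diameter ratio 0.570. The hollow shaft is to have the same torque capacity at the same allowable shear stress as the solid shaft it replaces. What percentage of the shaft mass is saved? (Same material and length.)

27.3 %

Equal τ_max and T ⇒ the solid shaft needs d_s³ = d_o³(1−k⁴), so d_s = 288·(1−0.570⁴)^(1/3) = 277.5 mm.
Area ratio A_h/A_s = d_o²(1−k²)/d_s² = (1−k²)/(1−k⁴)^(2/3) = 0.7272.
Mass saving = 1 − 0.7272 = 27.3 %.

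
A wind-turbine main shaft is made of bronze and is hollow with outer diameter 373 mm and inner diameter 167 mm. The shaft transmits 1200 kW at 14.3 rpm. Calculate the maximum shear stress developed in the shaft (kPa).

81900 kPa

ω = 2π·14.3/60 = 1.497 rad/s, so T = P/ω = 1200×10³ / 1.497 = 801300 N·m.
J = π(d_o⁴ − d_i⁴)/32 = π(0.373⁴ − 0.167⁴)/32 = 1.824×10^-3 m⁴.
τ_max = T·r/J = 801300 × 0.186 / 1.824×10^-3 = 8.194×10^7 Pa.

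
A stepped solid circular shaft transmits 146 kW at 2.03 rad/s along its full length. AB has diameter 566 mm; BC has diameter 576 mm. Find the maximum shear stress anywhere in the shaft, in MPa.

ω = 2.03 rad/s, so T = P/ω = 146×10³ / 2.030 = 71920 N·m.
Under the same torque, τ_max = 16T/(πd³) is largest where d is smallest — segment AB (d = 566 mm).
τ_max = 16·71920/(π·(0.566)³) = 2.020×10^6 Pa.

2.02 MPa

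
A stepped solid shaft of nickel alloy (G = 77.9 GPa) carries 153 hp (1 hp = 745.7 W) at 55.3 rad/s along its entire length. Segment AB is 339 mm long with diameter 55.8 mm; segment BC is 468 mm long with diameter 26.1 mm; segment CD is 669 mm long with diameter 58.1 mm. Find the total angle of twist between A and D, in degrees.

ω = 55.3 rad/s, so T = P/ω = 153×745.7 / 55.30 = 2063 N·m.
J_AB = π(0.0558)⁴/32 = 9.52×10^-7 m⁴; J_BC = π(0.0261)⁴/32 = 4.56×10^-8 m⁴; J_CD = π(0.0581)⁴/32 = 1.12×10^-6 m⁴.
θ = (T/G)·Σ L_i/J_i = (2063/77.9×10⁹)·(0.339/9.52×10^-7 + 0.468/4.56×10^-8 + 0.669/1.12×10^-6) = 0.2973 rad.

17.0°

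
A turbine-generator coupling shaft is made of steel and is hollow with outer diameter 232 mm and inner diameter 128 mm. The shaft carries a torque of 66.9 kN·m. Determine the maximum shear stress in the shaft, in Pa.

3.01e7 Pa

J = π(d_o⁴ − d_i⁴)/32 = π(0.232⁴ − 0.128⁴)/32 = 2.581×10^-4 m⁴.
τ_max = T·r/J = 66900 × 0.116 / 2.581×10^-4 = 3.007×10^7 Pa.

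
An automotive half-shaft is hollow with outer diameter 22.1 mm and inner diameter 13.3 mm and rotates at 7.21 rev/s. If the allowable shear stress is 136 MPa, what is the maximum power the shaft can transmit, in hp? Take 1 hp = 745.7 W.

J = π(d_o⁴ − d_i⁴)/32 = π(0.0221⁴ − 0.0133⁴)/32 = 2.035×10^-8 m⁴.
T_max = τ_allow·J/r = 1.36×10^8 × 2.035×10^-8 / 0.0111 = 250.4 N·m.
ω = 2π·7.21 = 45.30 rad/s, so P_max = T_max·ω = 1.134×10^4 W.

15.2 hp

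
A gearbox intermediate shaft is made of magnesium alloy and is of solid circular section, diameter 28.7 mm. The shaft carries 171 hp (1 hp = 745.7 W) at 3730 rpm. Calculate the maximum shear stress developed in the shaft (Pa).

7.03e7 Pa

ω = 2π·3730/60 = 390.6 rad/s, so T = P/ω = 171×745.7 / 390.6 = 326.5 N·m.
J = πd⁴/32 = π(0.0287)⁴/32 = 6.661×10^-8 m⁴.
τ_max = T·r/J = 326.5 × 0.0143 / 6.661×10^-8 = 7.033×10^7 Pa.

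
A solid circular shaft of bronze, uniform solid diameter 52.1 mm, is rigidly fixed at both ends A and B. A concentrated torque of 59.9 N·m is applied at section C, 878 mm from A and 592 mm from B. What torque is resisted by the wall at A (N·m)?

24.1 N·m

With uniform GJ and both ends fixed, compatibility θ_AC = θ_CB gives T_A·a = T_B·b, together with T_A + T_B = T₀.
T_A = T₀·b/(a+b) = 59.90·592/1470 = 24.12 N·m; T_B = 35.78 N·m.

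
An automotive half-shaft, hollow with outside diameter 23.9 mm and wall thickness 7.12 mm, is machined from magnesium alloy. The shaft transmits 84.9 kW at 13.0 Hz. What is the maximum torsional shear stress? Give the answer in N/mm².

398 N/mm²

ω = 2π·13.0 = 81.68 rad/s, so T = P/ω = 84.9×10³ / 81.68 = 1039 N·m.
J = π(d_o⁴ − d_i⁴)/32 = π(0.0239⁴ − 0.00966⁴)/32 = 3.118×10^-8 m⁴.
τ_max = T·r/J = 1039 × 0.0119 / 3.118×10^-8 = 3.984×10^8 Pa.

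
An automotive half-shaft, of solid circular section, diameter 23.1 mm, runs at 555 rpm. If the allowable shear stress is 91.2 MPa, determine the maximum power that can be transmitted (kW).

J = πd⁴/32 = π(0.0231)⁴/32 = 2.795×10^-8 m⁴.
T_max = τ_allow·J/r = 9.12×10^7 × 2.795×10^-8 / 0.0116 = 220.7 N·m.
ω = 2π·555/60 = 58.12 rad/s, so P_max = T_max·ω = 1.283×10^4 W.

12.8 kW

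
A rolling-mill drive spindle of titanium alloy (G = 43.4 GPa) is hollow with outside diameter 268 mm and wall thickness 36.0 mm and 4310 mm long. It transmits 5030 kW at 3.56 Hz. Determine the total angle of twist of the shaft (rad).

0.0618 rad

ω = 2π·3.56 = 22.37 rad/s, so T = P/ω = 5030×10³ / 22.37 = 224900 N·m.
J = π(d_o⁴ − d_i⁴)/32 = π(0.268⁴ − 0.196⁴)/32 = 3.616×10^-4 m⁴.
θ = T·L/(G·J) = 224900 × 4.31 / (43.4×10⁹ × 3.616×10^-4) = 0.06176 rad.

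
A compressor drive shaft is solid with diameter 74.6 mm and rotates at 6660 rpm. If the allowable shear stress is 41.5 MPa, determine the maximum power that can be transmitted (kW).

J = πd⁴/32 = π(0.0746)⁴/32 = 3.041×10^-6 m⁴.
T_max = τ_allow·J/r = 4.15×10^7 × 3.041×10^-6 / 0.0373 = 3383 N·m.
ω = 2π·6660/60 = 697.4 rad/s, so P_max = T_max·ω = 2.359×10^6 W.

2360 kW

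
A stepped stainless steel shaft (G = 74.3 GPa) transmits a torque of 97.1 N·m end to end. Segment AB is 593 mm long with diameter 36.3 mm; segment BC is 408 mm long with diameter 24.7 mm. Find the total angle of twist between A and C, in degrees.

1.10°

J_AB = π(0.0363)⁴/32 = 1.70×10^-7 m⁴; J_BC = π(0.0247)⁴/32 = 3.65×10^-8 m⁴.
θ = (T/G)·Σ L_i/J_i = (97.10/74.3×10⁹)·(0.593/1.70×10^-7 + 0.408/3.65×10^-8) = 0.01914 rad.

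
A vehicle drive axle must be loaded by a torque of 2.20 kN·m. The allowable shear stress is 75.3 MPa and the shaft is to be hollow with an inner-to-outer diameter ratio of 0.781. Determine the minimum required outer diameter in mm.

For a hollow shaft with d_i/d_o = 0.781: τ_max = 16T/(π d_o³ (1−k⁴)), so d_o = [16T/(π τ_allow (1−k⁴))]^(1/3) = [16·2200/(π·7.53×10^7·0.6279)]^(1/3) = 0.06188 m.

61.9 mm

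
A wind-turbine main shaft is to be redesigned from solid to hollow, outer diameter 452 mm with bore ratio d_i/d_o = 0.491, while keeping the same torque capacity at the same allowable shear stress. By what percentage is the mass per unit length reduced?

Equal τ_max and T ⇒ the solid shaft needs d_s³ = d_o³(1−k⁴), so d_s = 452·(1−0.491⁴)^(1/3) = 443.1 mm.
Area ratio A_h/A_s = d_o²(1−k²)/d_s² = (1−k²)/(1−k⁴)^(2/3) = 0.7898.
Mass saving = 1 − 0.7898 = 21.0 %.

21.0 %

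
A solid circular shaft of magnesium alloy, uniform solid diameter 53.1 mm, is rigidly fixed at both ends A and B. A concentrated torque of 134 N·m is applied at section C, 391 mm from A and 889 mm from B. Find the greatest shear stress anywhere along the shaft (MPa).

3.17 MPa

With uniform GJ and both ends fixed, compatibility θ_AC = θ_CB gives T_A·a = T_B·b, together with T_A + T_B = T₀.
T_A = T₀·b/(a+b) = 134.0·889/1280 = 93.07 N·m; T_B = 40.93 N·m.
τ in each portion: τ_AC = 3.17×10^6 Pa, τ_CB = 1.39×10^6 Pa; maximum is in AC.
τ_max = T_AC·r/J = 93.07·0.0266/7.81×10^-7 = 3.166×10^6 Pa.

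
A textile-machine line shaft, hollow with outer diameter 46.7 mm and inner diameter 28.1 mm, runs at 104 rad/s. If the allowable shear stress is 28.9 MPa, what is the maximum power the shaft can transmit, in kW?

J = π(d_o⁴ − d_i⁴)/32 = π(0.0467⁴ − 0.0281⁴)/32 = 4.057×10^-7 m⁴.
T_max = τ_allow·J/r = 2.89×10^7 × 4.057×10^-7 / 0.0234 = 502.2 N·m.
ω = 104 rad/s, so P_max = T_max·ω = 5.223×10^4 W.

52.2 kW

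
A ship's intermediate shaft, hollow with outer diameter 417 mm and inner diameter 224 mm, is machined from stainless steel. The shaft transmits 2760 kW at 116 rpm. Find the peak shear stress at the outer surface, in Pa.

1.74e7 Pa

ω = 2π·116/60 = 12.15 rad/s, so T = P/ω = 2760×10³ / 12.15 = 227200 N·m.
J = π(d_o⁴ − d_i⁴)/32 = π(0.417⁴ − 0.224⁴)/32 = 2.721×10^-3 m⁴.
τ_max = T·r/J = 227200 × 0.208 / 2.721×10^-3 = 1.741×10^7 Pa.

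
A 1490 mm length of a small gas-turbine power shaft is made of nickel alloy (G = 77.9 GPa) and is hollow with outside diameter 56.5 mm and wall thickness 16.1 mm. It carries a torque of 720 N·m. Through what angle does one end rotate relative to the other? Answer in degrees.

J = π(d_o⁴ − d_i⁴)/32 = π(0.0565⁴ − 0.0243⁴)/32 = 9.662×10^-7 m⁴.
θ = T·L/(G·J) = 720.0 × 1.49 / (77.9×10⁹ × 9.662×10^-7) = 0.01425 rad.

0.817°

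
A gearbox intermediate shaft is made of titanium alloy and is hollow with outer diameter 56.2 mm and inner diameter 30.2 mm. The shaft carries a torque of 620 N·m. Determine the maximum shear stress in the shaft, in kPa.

19400 kPa

J = π(d_o⁴ − d_i⁴)/32 = π(0.0562⁴ − 0.0302⁴)/32 = 8.977×10^-7 m⁴.
τ_max = T·r/J = 620.0 × 0.0281 / 8.977×10^-7 = 1.941×10^7 Pa.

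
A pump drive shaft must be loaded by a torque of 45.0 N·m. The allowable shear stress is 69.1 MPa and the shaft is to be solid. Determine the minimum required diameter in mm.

For a solid shaft τ_max = 16T/(πd³), so d = (16T/(π τ_allow))^(1/3) = (16·45.00/(π·6.91×10^7))^(1/3) = 0.01491 m.

14.9 mm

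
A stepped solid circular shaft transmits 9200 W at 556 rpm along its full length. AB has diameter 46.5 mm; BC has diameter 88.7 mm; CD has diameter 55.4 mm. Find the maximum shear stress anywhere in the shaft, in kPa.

8000 kPa

ω = 2π·556/60 = 58.22 rad/s, so T = P/ω = 9200 / 58.22 = 158.0 N·m.
Under the same torque, τ_max = 16T/(πd³) is largest where d is smallest — segment AB (d = 46.5 mm).
τ_max = 16·158.0/(π·(0.0465)³) = 8.004×10^6 Pa.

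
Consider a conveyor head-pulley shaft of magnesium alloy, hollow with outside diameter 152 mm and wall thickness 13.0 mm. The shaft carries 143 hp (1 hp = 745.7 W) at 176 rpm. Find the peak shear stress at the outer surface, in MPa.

ω = 2π·176/60 = 18.43 rad/s, so T = P/ω = 143×745.7 / 18.43 = 5786 N·m.
J = π(d_o⁴ − d_i⁴)/32 = π(0.152⁴ − 0.126⁴)/32 = 2.766×10^-5 m⁴.
τ_max = T·r/J = 5786 × 0.0760 / 2.766×10^-5 = 1.590×10^7 Pa.

15.9 MPa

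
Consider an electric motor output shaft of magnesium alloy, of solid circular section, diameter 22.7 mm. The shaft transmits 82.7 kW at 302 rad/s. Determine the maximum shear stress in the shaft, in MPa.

119 MPa

ω = 302 rad/s, so T = P/ω = 82.7×10³ / 302.0 = 273.8 N·m.
J = πd⁴/32 = π(0.0227)⁴/32 = 2.607×10^-8 m⁴.
τ_max = T·r/J = 273.8 × 0.0113 / 2.607×10^-8 = 1.192×10^8 Pa.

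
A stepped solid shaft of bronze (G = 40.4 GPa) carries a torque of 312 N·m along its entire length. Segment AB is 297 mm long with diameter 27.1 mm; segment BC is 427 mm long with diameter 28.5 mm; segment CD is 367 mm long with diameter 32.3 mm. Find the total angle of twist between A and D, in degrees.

6.92°

J_AB = π(0.0271)⁴/32 = 5.30×10^-8 m⁴; J_BC = π(0.0285)⁴/32 = 6.48×10^-8 m⁴; J_CD = π(0.0323)⁴/32 = 1.07×10^-7 m⁴.
θ = (T/G)·Σ L_i/J_i = (312.0/40.4×10⁹)·(0.297/5.30×10^-8 + 0.427/6.48×10^-8 + 0.367/1.07×10^-7) = 0.1208 rad.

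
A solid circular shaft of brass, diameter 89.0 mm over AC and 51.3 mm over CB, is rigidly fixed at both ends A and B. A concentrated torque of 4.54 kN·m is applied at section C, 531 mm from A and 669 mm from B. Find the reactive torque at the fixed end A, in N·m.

Compatibility: T_A·a/J_AC = T_B·b/J_CB with T_A + T_B = T₀.
J_AC = 6.16×10^-6 m⁴, J_CB = 6.80×10^-7 m⁴, so T_A = T₀·(J_AC/a)/((J_AC/a)+(J_CB/b)) = 4174 N·m, T_B = 365.7 N·m.

4170 N·m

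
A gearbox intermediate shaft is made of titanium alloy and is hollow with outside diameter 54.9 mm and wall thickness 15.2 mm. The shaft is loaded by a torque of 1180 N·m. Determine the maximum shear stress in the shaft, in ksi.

5.49 ksi

J = π(d_o⁴ − d_i⁴)/32 = π(0.0549⁴ − 0.0245⁴)/32 = 8.565×10^-7 m⁴.
τ_max = T·r/J = 1180 × 0.0274 / 8.565×10^-7 = 3.782×10^7 Pa.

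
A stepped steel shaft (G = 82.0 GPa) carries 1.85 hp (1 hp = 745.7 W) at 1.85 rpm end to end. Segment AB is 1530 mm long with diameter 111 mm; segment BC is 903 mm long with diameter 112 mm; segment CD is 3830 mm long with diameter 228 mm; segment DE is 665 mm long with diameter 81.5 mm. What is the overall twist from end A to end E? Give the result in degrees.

ω = 2π·1.85/60 = 0.1937 rad/s, so T = P/ω = 1.85×745.7 / 0.1937 = 7121 N·m.
J_AB = π(0.111)⁴/32 = 1.49×10^-5 m⁴; J_BC = π(0.112)⁴/32 = 1.54×10^-5 m⁴; J_CD = π(0.228)⁴/32 = 2.65×10^-4 m⁴; J_DE = π(0.0815)⁴/32 = 4.33×10^-6 m⁴.
θ = (T/G)·Σ L_i/J_i = (7121/82.0×10⁹)·(1.53/1.49×10^-5 + 0.903/1.54×10^-5 + 3.83/2.65×10^-4 + 0.665/4.33×10^-6) = 0.02858 rad.

1.64°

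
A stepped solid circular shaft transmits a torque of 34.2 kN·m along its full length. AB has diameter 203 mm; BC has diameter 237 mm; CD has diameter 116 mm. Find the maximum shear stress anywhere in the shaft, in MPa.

Under the same torque, τ_max = 16T/(πd³) is largest where d is smallest — segment CD (d = 116 mm).
τ_max = 16·34200/(π·(0.116)³) = 1.116×10^8 Pa.

112 MPa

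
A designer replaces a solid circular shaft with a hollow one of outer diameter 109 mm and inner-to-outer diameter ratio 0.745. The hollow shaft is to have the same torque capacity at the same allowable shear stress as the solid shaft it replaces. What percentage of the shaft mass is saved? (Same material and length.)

Equal τ_max and T ⇒ the solid shaft needs d_s³ = d_o³(1−k⁴), so d_s = 109·(1−0.745⁴)^(1/3) = 96.41 mm.
Area ratio A_h/A_s = d_o²(1−k²)/d_s² = (1−k²)/(1−k⁴)^(2/3) = 0.5688.
Mass saving = 1 − 0.5688 = 43.1 %.

43.1 %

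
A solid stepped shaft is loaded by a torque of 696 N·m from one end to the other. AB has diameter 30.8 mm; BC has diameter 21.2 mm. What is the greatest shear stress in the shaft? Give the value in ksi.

Under the same torque, τ_max = 16T/(πd³) is largest where d is smallest — segment BC (d = 21.2 mm).
τ_max = 16·696.0/(π·(0.0212)³) = 3.720×10^8 Pa.

54.0 ksi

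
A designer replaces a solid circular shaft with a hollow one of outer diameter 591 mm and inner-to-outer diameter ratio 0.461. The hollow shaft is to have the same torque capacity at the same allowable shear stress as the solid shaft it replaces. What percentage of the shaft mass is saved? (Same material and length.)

Equal τ_max and T ⇒ the solid shaft needs d_s³ = d_o³(1−k⁴), so d_s = 591·(1−0.461⁴)^(1/3) = 582.0 mm.
Area ratio A_h/A_s = d_o²(1−k²)/d_s² = (1−k²)/(1−k⁴)^(2/3) = 0.8121.
Mass saving = 1 − 0.8121 = 18.8 %.

18.8 %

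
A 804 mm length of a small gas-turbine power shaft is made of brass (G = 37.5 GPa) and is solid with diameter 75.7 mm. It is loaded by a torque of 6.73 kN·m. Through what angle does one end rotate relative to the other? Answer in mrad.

44.8 mrad

J = πd⁴/32 = π(0.0757)⁴/32 = 3.224×10^-6 m⁴.
θ = T·L/(G·J) = 6730 × 0.804 / (37.5×10⁹ × 3.224×10^-6) = 0.04476 rad.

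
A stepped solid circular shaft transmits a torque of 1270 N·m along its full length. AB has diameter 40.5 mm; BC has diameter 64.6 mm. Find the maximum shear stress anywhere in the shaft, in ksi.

14.1 ksi

Under the same torque, τ_max = 16T/(πd³) is largest where d is smallest — segment AB (d = 40.5 mm).
τ_max = 16·1270/(π·(0.0405)³) = 9.737×10^7 Pa.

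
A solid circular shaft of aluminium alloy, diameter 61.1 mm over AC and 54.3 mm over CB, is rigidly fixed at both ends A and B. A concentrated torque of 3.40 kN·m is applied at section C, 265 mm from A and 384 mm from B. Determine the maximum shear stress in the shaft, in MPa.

Compatibility: T_A·a/J_AC = T_B·b/J_CB with T_A + T_B = T₀.
J_AC = 1.37×10^-6 m⁴, J_CB = 8.53×10^-7 m⁴, so T_A = T₀·(J_AC/a)/((J_AC/a)+(J_CB/b)) = 2377 N·m, T_B = 1023 N·m.
τ in each portion: τ_AC = 5.31×10^7 Pa, τ_CB = 3.25×10^7 Pa; maximum is in AC.
τ_max = T_AC·r/J = 2377·0.0306/1.37×10^-6 = 5.307×10^7 Pa.

53.1 MPa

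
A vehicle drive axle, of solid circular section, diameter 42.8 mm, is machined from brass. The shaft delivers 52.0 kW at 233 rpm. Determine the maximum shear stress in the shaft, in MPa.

ω = 2π·233/60 = 24.40 rad/s, so T = P/ω = 52.0×10³ / 24.40 = 2131 N·m.
J = πd⁴/32 = π(0.0428)⁴/32 = 3.294×10^-7 m⁴.
τ_max = T·r/J = 2131 × 0.0214 / 3.294×10^-7 = 1.384×10^8 Pa.

138 MPa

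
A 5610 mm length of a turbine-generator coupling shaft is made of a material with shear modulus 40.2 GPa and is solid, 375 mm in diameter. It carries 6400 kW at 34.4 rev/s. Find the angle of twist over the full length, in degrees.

0.122°

ω = 2π·34.4 = 216.1 rad/s, so T = P/ω = 6400×10³ / 216.1 = 29610 N·m.
J = πd⁴/32 = π(0.375)⁴/32 = 1.941×10^-3 m⁴.
θ = T·L/(G·J) = 29610 × 5.61 / (40.2×10⁹ × 1.941×10^-3) = 2.128×10^-3 rad.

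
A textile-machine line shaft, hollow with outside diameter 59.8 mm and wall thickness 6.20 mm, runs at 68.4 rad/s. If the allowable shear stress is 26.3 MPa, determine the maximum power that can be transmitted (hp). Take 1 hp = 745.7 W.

J = π(d_o⁴ − d_i⁴)/32 = π(0.0598⁴ − 0.0474⁴)/32 = 7.599×10^-7 m⁴.
T_max = τ_allow·J/r = 2.63×10^7 × 7.599×10^-7 / 0.0299 = 668.4 N·m.
ω = 68.4 rad/s, so P_max = T_max·ω = 4.572×10^4 W.

61.3 hp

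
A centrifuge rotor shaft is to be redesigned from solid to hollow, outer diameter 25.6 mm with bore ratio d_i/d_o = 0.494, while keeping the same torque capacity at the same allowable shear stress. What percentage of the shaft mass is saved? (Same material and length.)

Equal τ_max and T ⇒ the solid shaft needs d_s³ = d_o³(1−k⁴), so d_s = 25.6·(1−0.494⁴)^(1/3) = 25.08 mm.
Area ratio A_h/A_s = d_o²(1−k²)/d_s² = (1−k²)/(1−k⁴)^(2/3) = 0.7876.
Mass saving = 1 − 0.7876 = 21.2 %.

21.2 %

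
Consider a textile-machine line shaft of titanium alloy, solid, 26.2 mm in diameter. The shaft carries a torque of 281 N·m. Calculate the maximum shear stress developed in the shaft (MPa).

J = πd⁴/32 = π(0.0262)⁴/32 = 4.626×10^-8 m⁴.
τ_max = T·r/J = 281.0 × 0.0131 / 4.626×10^-8 = 7.957×10^7 Pa.

79.6 MPa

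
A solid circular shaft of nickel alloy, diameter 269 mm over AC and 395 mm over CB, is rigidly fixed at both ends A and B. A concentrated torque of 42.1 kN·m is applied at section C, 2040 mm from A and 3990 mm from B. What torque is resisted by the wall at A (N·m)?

12500 N·m

Compatibility: T_A·a/J_AC = T_B·b/J_CB with T_A + T_B = T₀.
J_AC = 5.14×10^-4 m⁴, J_CB = 2.39×10^-3 m⁴, so T_A = T₀·(J_AC/a)/((J_AC/a)+(J_CB/b)) = 12470 N·m, T_B = 29630 N·m.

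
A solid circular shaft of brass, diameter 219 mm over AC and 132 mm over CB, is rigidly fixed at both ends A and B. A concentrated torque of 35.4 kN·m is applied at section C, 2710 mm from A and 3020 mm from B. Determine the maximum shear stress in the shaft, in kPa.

Compatibility: T_A·a/J_AC = T_B·b/J_CB with T_A + T_B = T₀.
J_AC = 2.26×10^-4 m⁴, J_CB = 2.98×10^-5 m⁴, so T_A = T₀·(J_AC/a)/((J_AC/a)+(J_CB/b)) = 31650 N·m, T_B = 3749 N·m.
τ in each portion: τ_AC = 1.53×10^7 Pa, τ_CB = 8.30×10^6 Pa; maximum is in AC.
τ_max = T_AC·r/J = 31650·0.110/2.26×10^-4 = 1.535×10^7 Pa.

15300 kPa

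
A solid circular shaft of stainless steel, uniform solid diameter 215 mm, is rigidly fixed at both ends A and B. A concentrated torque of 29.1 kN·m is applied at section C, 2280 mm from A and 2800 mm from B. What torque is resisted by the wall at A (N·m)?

With uniform GJ and both ends fixed, compatibility θ_AC = θ_CB gives T_A·a = T_B·b, together with T_A + T_B = T₀.
T_A = T₀·b/(a+b) = 29100·2800/5080 = 16040 N·m; T_B = 13060 N·m.

16000 N·m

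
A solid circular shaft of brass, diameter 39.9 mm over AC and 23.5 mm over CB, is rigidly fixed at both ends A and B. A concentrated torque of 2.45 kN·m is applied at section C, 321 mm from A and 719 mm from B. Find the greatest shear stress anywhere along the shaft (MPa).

186 MPa

Compatibility: T_A·a/J_AC = T_B·b/J_CB with T_A + T_B = T₀.
J_AC = 2.49×10^-7 m⁴, J_CB = 2.99×10^-8 m⁴, so T_A = T₀·(J_AC/a)/((J_AC/a)+(J_CB/b)) = 2325 N·m, T_B = 124.9 N·m.
τ in each portion: τ_AC = 1.86×10^8 Pa, τ_CB = 4.90×10^7 Pa; maximum is in AC.
τ_max = T_AC·r/J = 2325·0.0199/2.49×10^-7 = 1.864×10^8 Pa.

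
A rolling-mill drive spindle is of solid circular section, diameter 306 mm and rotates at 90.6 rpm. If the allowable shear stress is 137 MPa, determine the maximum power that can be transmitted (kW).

7310 kW

J = πd⁴/32 = π(0.306)⁴/32 = 8.608×10^-4 m⁴.
T_max = τ_allow·J/r = 1.37×10^8 × 8.608×10^-4 / 0.153 = 770800 N·m.
ω = 2π·90.6/60 = 9.488 rad/s, so P_max = T_max·ω = 7.313×10^6 W.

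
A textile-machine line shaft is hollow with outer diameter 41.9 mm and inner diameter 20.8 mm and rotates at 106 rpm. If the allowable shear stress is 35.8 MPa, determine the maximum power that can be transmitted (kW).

5.39 kW

J = π(d_o⁴ − d_i⁴)/32 = π(0.0419⁴ − 0.0208⁴)/32 = 2.842×10^-7 m⁴.
T_max = τ_allow·J/r = 3.58×10^7 × 2.842×10^-7 / 0.0209 = 485.7 N·m.
ω = 2π·106/60 = 11.10 rad/s, so P_max = T_max·ω = 5391 W.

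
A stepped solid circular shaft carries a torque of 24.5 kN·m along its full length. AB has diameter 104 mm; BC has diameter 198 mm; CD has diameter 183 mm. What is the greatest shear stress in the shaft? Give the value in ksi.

Under the same torque, τ_max = 16T/(πd³) is largest where d is smallest — segment AB (d = 104 mm).
τ_max = 16·24500/(π·(0.104)³) = 1.109×10^8 Pa.

16.1 ksi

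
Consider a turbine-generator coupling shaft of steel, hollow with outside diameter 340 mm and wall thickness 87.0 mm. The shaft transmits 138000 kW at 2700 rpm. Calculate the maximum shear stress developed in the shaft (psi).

ω = 2π·2700/60 = 282.7 rad/s, so T = P/ω = 138000×10³ / 282.7 = 488100 N·m.
J = π(d_o⁴ − d_i⁴)/32 = π(0.340⁴ − 0.166⁴)/32 = 1.237×10^-3 m⁴.
τ_max = T·r/J = 488100 × 0.170 / 1.237×10^-3 = 6.705×10^7 Pa.

9730 psi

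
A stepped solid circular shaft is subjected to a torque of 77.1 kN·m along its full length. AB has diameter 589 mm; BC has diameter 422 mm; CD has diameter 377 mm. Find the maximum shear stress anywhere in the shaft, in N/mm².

Under the same torque, τ_max = 16T/(πd³) is largest where d is smallest — segment CD (d = 377 mm).
τ_max = 16·77100/(π·(0.377)³) = 7.328×10^6 Pa.

7.33 N/mm²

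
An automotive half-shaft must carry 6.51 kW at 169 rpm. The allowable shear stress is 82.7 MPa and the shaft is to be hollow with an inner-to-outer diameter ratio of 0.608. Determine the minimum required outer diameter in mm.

29.7 mm

ω = 2π·169/60 = 17.70 rad/s, so T = P/ω = 6.51×10³ / 17.70 = 367.8 N·m.
For a hollow shaft with d_i/d_o = 0.608: τ_max = 16T/(π d_o³ (1−k⁴)), so d_o = [16T/(π τ_allow (1−k⁴))]^(1/3) = [16·367.8/(π·8.27×10^7·0.8633)]^(1/3) = 0.02972 m.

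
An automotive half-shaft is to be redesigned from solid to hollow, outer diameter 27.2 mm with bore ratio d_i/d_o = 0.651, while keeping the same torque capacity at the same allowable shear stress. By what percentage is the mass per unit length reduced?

Equal τ_max and T ⇒ the solid shaft needs d_s³ = d_o³(1−k⁴), so d_s = 27.2·(1−0.651⁴)^(1/3) = 25.46 mm.
Area ratio A_h/A_s = d_o²(1−k²)/d_s² = (1−k²)/(1−k⁴)^(2/3) = 0.6575.
Mass saving = 1 − 0.6575 = 34.3 %.

34.3 %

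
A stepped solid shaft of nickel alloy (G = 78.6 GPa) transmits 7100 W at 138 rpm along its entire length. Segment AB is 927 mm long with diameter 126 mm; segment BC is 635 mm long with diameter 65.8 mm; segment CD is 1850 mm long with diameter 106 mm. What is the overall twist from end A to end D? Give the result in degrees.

ω = 2π·138/60 = 14.45 rad/s, so T = P/ω = 7100 / 14.45 = 491.3 N·m.
J_AB = π(0.126)⁴/32 = 2.47×10^-5 m⁴; J_BC = π(0.0658)⁴/32 = 1.84×10^-6 m⁴; J_CD = π(0.106)⁴/32 = 1.24×10^-5 m⁴.
θ = (T/G)·Σ L_i/J_i = (491.3/78.6×10⁹)·(0.927/2.47×10^-5 + 0.635/1.84×10^-6 + 1.85/1.24×10^-5) = 3.324×10^-3 rad.

0.190°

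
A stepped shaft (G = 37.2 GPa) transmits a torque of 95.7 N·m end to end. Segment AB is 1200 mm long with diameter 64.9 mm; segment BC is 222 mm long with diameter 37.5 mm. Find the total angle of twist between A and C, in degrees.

J_AB = π(0.0649)⁴/32 = 1.74×10^-6 m⁴; J_BC = π(0.0375)⁴/32 = 1.94×10^-7 m⁴.
θ = (T/G)·Σ L_i/J_i = (95.70/37.2×10⁹)·(1.20/1.74×10^-6 + 0.222/1.94×10^-7) = 4.714×10^-3 rad.

0.270°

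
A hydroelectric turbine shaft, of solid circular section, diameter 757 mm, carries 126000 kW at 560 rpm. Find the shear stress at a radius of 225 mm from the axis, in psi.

ω = 2π·560/60 = 58.64 rad/s, so T = P/ω = 126000×10³ / 58.64 = 2.149e6 N·m.
J = πd⁴/32 = π(0.757)⁴/32 = 0.03224 m⁴.
Shear stress varies linearly with radius: τ = T·r/J = 2.149e6 × 0.225 / 0.03224 = 1.500×10^7 Pa.

2170 psi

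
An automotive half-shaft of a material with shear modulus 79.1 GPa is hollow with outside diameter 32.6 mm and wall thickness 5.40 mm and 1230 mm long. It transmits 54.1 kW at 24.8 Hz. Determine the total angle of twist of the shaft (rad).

0.0609 rad

ω = 2π·24.8 = 155.8 rad/s, so T = P/ω = 54.1×10³ / 155.8 = 347.2 N·m.
J = π(d_o⁴ − d_i⁴)/32 = π(0.0326⁴ − 0.0218⁴)/32 = 8.871×10^-8 m⁴.
θ = T·L/(G·J) = 347.2 × 1.23 / (79.1×10⁹ × 8.871×10^-8) = 0.06086 rad.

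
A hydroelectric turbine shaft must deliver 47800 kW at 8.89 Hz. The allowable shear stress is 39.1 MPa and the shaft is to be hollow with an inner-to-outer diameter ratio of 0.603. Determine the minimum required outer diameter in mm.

505 mm

ω = 2π·8.89 = 55.86 rad/s, so T = P/ω = 47800×10³ / 55.86 = 855700 N·m.
For a hollow shaft with d_i/d_o = 0.603: τ_max = 16T/(π d_o³ (1−k⁴)), so d_o = [16T/(π τ_allow (1−k⁴))]^(1/3) = [16·855700/(π·3.91×10^7·0.8678)]^(1/3) = 0.5046 m.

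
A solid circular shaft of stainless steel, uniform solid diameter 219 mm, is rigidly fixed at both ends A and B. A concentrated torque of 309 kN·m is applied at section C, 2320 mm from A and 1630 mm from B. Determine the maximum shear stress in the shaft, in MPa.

With uniform GJ and both ends fixed, compatibility θ_AC = θ_CB gives T_A·a = T_B·b, together with T_A + T_B = T₀.
T_A = T₀·b/(a+b) = 309000·1630/3950 = 127500 N·m; T_B = 181500 N·m.
τ in each portion: τ_AC = 6.18×10^7 Pa, τ_CB = 8.80×10^7 Pa; maximum is in CB.
τ_max = T_CB·r/J = 181500·0.110/2.26×10^-4 = 8.800×10^7 Pa.

88.0 MPa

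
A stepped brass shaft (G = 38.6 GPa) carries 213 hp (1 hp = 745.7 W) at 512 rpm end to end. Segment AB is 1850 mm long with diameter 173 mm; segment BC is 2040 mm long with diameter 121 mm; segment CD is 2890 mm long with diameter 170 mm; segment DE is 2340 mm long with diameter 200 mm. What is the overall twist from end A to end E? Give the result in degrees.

0.739°

ω = 2π·512/60 = 53.62 rad/s, so T = P/ω = 213×745.7 / 53.62 = 2962 N·m.
J_AB = π(0.173)⁴/32 = 8.79×10^-5 m⁴; J_BC = π(0.121)⁴/32 = 2.10×10^-5 m⁴; J_CD = π(0.170)⁴/32 = 8.20×10^-5 m⁴; J_DE = π(0.200)⁴/32 = 1.57×10^-4 m⁴.
θ = (T/G)·Σ L_i/J_i = (2962/38.6×10⁹)·(1.85/8.79×10^-5 + 2.04/2.10×10^-5 + 2.89/8.20×10^-5 + 2.34/1.57×10^-4) = 0.01290 rad.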